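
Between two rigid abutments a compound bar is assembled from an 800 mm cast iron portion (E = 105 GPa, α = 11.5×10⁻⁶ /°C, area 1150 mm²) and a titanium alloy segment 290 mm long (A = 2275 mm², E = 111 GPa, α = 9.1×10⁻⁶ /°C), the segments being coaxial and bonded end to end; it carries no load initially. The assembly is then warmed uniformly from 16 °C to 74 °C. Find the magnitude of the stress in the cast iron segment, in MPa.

σ ≈ 76.8 MPa (compressive)

With the walls removed the bar would change length by δ_free = Σ αᵢΔT Lᵢ = 11.5×10⁻⁶×58×800 + 9.1×10⁻⁶×58×290 = 0.6867 mm.
Since the ends are fixed, an axial force P builds up, equal in every segment, with P · Σ Lᵢ/(AᵢEᵢ) = δ_free.
Σ Lᵢ/(AᵢEᵢ) = 800/(1150×105×10³) + 290/(2275×111×10³) = 7.774×10⁻⁶ mm/N.
So P = 0.6867 / 7.774×10⁻⁶ = 88.33 kN, compressive.
σ_{cast iron} = P / A = 88330 / 1150 = 76.81 MPa.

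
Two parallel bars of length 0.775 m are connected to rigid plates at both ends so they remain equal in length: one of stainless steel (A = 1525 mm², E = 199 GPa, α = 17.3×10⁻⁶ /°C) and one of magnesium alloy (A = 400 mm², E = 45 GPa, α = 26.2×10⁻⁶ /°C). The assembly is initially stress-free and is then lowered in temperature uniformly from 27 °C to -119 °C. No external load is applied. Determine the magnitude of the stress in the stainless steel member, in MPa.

σ ≈ 14.5 MPa (compressive)

Both members must finish at the same length. With the larger α, the magnesium alloy tends to over-contract; the plates restrain it, putting the magnesium alloy in tension and the stainless steel in compression. With no external load the two internal forces are equal and opposite, magnitude P.
Compatibility of the two members (thermal + elastic change equal): (α₁ − α₂)ΔT = P·[1/(A₁E₁) + 1/(A₂E₂)].
|α₁ − α₂|·ΔT = 8.9×10⁻⁶ × 146 = 0.001299.
1/(A₁E₁) + 1/(A₂E₂) = 1/(1525×199×10³) + 1/(400×45×10³) = 5.885×10⁻⁸ N⁻¹.
So P = 0.001299 / 5.885×10⁻⁸ = 22.08 kN.
σ_{stainless steel} = P/A₁ = 22080/1525 = 14.48 MPa, compressive.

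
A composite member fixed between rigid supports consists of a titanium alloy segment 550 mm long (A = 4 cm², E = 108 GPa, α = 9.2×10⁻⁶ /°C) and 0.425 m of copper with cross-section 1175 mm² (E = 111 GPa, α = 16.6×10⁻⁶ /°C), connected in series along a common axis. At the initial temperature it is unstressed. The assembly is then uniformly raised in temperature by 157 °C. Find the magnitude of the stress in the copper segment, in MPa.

With the walls removed the bar would change length by δ_free = Σ αᵢΔT Lᵢ = 9.2×10⁻⁶×157×550 + 16.6×10⁻⁶×157×425 = 1.902 mm.
The walls prevent any net length change, so an axial force P (same in every segment) develops. Compatibility: P · Σ Lᵢ/(AᵢEᵢ) = δ_free.
Σ Lᵢ/(AᵢEᵢ) = 550/(400×108×10³) + 425/(1175×111×10³) = 1.599×10⁻⁵ mm/N.
So P = 1.902 / 1.599×10⁻⁵ = 119 kN, compressive.
σ_{copper} = P / A = 119000 / 1175 = 101.2 MPa.

σ ≈ 101 MPa (compressive)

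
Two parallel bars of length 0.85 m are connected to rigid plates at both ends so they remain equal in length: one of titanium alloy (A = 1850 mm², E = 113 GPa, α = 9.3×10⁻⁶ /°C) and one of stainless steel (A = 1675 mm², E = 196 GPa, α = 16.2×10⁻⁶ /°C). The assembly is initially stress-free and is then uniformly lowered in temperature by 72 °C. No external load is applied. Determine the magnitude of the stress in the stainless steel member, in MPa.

σ ≈ 37.9 MPa (tensile)

The stainless steel has the larger α, so on cooling it would change length more than the titanium alloy if both were free. The rigid plates force a common final length, so the stainless steel is put into tension and the titanium alloy into compression, with equal and opposite forces P (no external load).
Compatibility of the two members (thermal + elastic change equal): (α₁ − α₂)ΔT = P·[1/(A₁E₁) + 1/(A₂E₂)].
|α₁ − α₂|·ΔT = 6.9×10⁻⁶ × 72 = 0.0004968.
1/(A₁E₁) + 1/(A₂E₂) = 1/(1850×113×10³) + 1/(1675×196×10³) = 7.83×10⁻⁹ N⁻¹.
P = 0.0004968 / 7.83×10⁻⁹ = 63450 N = 63.45 kN.
σ_{stainless steel} = P/A₂ = 63450/1675 = 37.88 MPa, tensile.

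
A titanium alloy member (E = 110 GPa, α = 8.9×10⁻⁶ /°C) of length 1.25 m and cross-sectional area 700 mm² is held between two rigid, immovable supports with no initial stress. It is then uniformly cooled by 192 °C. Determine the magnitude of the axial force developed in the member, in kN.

The ends cannot move, so σ = EαΔT = 110×10³ × 8.9×10⁻⁶ × 192 = 188 MPa.
Then P = σA = 188 × 700 mm² = 131.6 kN, tensile.

P ≈ 132 kN (tensile)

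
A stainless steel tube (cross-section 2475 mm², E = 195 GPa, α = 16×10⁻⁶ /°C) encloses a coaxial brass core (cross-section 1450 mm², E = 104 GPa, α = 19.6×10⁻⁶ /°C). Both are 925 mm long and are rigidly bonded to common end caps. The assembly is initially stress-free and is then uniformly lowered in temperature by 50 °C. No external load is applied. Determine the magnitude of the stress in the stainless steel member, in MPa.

σ ≈ 8.36 MPa (compressive)

Both members must finish at the same length. With the larger α, the brass tends to over-contract; the plates restrain it, putting the brass in tension and the stainless steel in compression. With no external load the two internal forces are equal and opposite, magnitude P.
Equating the net (thermal + elastic) strains gives |α₁ − α₂|·ΔT = P·[1/(A₁E₁) + 1/(A₂E₂)].
|α₁ − α₂|·ΔT = 3.6×10⁻⁶ × 50 = 0.00018.
1/(A₁E₁) + 1/(A₂E₂) = 1/(2475×195×10³) + 1/(1450×104×10³) = 8.703×10⁻⁹ N⁻¹.
So P = 0.00018 / 8.703×10⁻⁹ = 20.68 kN.
σ_{stainless steel} = P/A₁ = 20680/2475 = 8.356 MPa, compressive.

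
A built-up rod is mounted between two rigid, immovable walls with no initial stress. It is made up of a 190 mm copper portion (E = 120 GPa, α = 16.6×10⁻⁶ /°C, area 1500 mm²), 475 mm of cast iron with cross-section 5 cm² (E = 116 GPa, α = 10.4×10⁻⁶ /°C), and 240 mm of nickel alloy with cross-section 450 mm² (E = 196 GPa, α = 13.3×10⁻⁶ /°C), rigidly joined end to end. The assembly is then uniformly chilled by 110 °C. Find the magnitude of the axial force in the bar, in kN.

Free thermal contraction of the whole bar: Σ αᵢΔT Lᵢ = 16.6×10⁻⁶×110×190 + 10.4×10⁻⁶×110×475 + 13.3×10⁻⁶×110×240 = 1.241 mm.
The rigid supports impose zero overall length change; the single axial force P common to all segments must satisfy P Σ Lᵢ/(AᵢEᵢ) = δ_free.
The series flexibility is Σ Lᵢ/(AᵢEᵢ) = 190/(1500×120×10³) + 475/(500×116×10³) + 240/(450×196×10³) = 1.197×10⁻⁵ mm/N.
So P = 1.241 / 1.197×10⁻⁵ = 103.7 kN, tensile.

P ≈ 104 kN (tensile)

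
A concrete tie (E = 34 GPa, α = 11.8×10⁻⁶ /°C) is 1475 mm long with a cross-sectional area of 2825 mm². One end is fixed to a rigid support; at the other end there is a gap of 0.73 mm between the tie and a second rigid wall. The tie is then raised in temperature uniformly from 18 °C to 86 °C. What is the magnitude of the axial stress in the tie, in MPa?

Unrestrained expansion: δ_free = αΔT L = 11.8×10⁻⁶ × 68 × 1475 = 1.184 mm.
The gap closes (δ_free > 0.73 mm) and the wall then resists a further 1.184 − 0.73 = 0.4535 mm of expansion.
That suppressed elongation corresponds to σ = E·Δ/L = 34×10³ × 0.4535/1475 = 10.45 MPa.

σ ≈ 10.5 MPa (compressive)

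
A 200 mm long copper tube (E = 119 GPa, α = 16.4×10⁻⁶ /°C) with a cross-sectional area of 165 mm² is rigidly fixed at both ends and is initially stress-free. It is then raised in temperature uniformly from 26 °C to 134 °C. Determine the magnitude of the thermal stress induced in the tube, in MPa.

The supports are rigid, so the total axial strain is zero. The restrained thermal strain is ε = αΔT = 16.4×10⁻⁶ × 108 = 1771.2×10⁻⁶.
σ = EαΔT = 119×10³ × 16.4×10⁻⁶ × 108 = 210.8 MPa (compressive; the tube is trying to expand).

σ ≈ 211 MPa (compressive)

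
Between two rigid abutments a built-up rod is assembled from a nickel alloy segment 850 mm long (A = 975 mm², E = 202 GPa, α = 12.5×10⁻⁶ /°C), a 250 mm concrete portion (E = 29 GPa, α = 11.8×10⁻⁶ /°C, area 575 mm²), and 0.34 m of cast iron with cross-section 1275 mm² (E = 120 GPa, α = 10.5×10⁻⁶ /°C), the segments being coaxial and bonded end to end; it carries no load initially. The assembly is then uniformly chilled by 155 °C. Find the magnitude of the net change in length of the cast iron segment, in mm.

|ΔL| ≈ 0.279 mm

Free thermal contraction of the whole bar: Σ αᵢΔT Lᵢ = 12.5×10⁻⁶×155×850 + 11.8×10⁻⁶×155×250 + 10.5×10⁻⁶×155×340 = 2.657 mm.
The rigid supports impose zero overall length change; the single axial force P common to all segments must satisfy P Σ Lᵢ/(AᵢEᵢ) = δ_free.
The series flexibility is Σ Lᵢ/(AᵢEᵢ) = 850/(975×202×10³) + 250/(575×29×10³) + 340/(1275×120×10³) = 2.153×10⁻⁵ mm/N.
So P = 2.657 / 2.153×10⁻⁵ = 123.4 kN, tensile.
For the cast iron segment, free thermal change = 10.5×10⁻⁶×155×340 = 0.5533 mm and elastic change from P = 123400×340/(1275×120×10³) = 0.2743 mm; these oppose, so the net change is 0.279 mm (segment shortens).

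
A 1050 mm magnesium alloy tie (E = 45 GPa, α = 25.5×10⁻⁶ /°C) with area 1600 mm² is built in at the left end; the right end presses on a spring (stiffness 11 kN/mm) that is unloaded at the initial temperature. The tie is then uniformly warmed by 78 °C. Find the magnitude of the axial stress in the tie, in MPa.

σ ≈ 12.4 MPa (compressive)

If the spring were absent the tie would lengthen by αΔT L = 25.5×10⁻⁶ × 78 × 1050 = 2.088 mm.
With a force P in the spring, the elastic change of the tie is PL/(AE) and that of the spring is P/k; compatibility requires their sum to equal δ_free.
So P = δ_free / [L/(AE) + 1/k] = 2.088 / [ 1050/(1600×45×10³) + 1/(11×10³) ].
P = 2.088 / 0.0001055 = 19800 N.
σ = P/A = 19800/1600 = 12.37 MPa.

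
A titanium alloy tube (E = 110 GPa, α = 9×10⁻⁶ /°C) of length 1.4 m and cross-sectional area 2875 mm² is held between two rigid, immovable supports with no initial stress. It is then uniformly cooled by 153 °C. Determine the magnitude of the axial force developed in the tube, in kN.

Full restraint means ε = 0, so the stress is σ = EαΔT = 110×10³ × 9×10⁻⁶ × 153 = 151.5 MPa.
P = AEαΔT = 2875 × 110×10³ × 9×10⁻⁶ × 153 = 435.5 kN (tensile).

P ≈ 435 kN (tensile)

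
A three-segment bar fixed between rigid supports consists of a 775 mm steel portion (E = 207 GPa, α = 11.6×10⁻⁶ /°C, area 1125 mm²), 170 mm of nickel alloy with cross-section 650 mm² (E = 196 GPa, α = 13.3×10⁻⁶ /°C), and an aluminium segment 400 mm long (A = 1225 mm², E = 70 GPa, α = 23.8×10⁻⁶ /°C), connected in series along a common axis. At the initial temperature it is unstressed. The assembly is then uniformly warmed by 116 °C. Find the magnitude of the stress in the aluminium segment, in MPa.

σ ≈ 211 MPa (compressive)

If the supports were absent, the total length change would be Σ αᵢΔT Lᵢ = 11.6×10⁻⁶×116×775 + 13.3×10⁻⁶×116×170 + 23.8×10⁻⁶×116×400 = 2.409 mm.
The rigid supports impose zero overall length change; the single axial force P common to all segments must satisfy P Σ Lᵢ/(AᵢEᵢ) = δ_free.
Σ Lᵢ/(AᵢEᵢ) = 775/(1125×207×10³) + 170/(650×196×10³) + 400/(1225×70×10³) = 9.327×10⁻⁶ mm/N.
P = 2.409 / 9.327×10⁻⁶ = 258300 N = 258.3 kN, compressive.
σ_{aluminium} = P / A = 258300 / 1225 = 210.9 MPa.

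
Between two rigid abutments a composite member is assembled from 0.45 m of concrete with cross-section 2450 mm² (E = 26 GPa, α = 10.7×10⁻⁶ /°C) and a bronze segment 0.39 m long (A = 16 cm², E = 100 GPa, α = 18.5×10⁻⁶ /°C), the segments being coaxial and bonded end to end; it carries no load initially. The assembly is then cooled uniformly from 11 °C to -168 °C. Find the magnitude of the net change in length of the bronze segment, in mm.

|ΔL| ≈ 0.739 mm

If the supports were absent, the total length change would be Σ αᵢΔT Lᵢ = 10.7×10⁻⁶×179×450 + 18.5×10⁻⁶×179×390 = 2.153 mm.
The walls prevent any net length change, so an axial force P (same in every segment) develops. Compatibility: P · Σ Lᵢ/(AᵢEᵢ) = δ_free.
Σ Lᵢ/(AᵢEᵢ) = 450/(2450×26×10³) + 390/(1600×100×10³) = 9.502×10⁻⁶ mm/N.
So P = 2.153 / 9.502×10⁻⁶ = 226.6 kN, tensile.
For the bronze segment, free thermal change = 18.5×10⁻⁶×179×390 = 1.291 mm and elastic change from P = 226600×390/(1600×100×10³) = 0.5524 mm; these oppose, so the net change is 0.739 mm (segment shortens).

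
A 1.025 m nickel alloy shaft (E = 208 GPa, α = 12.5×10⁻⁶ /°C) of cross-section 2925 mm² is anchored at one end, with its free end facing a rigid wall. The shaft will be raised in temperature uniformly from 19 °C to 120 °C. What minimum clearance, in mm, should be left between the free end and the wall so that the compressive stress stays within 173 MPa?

With no wall the shaft would lengthen by αΔT L = 12.5×10⁻⁶ × 101 × 1025 = 1.294 mm.
A stress of 173 MPa corresponds to the wall pushing the shaft back by σL/E = 173×1025/(208×10³) = 0.8525 mm.
The gap must absorb the remainder: g_min = 1.294 − 0.8525 = 0.4415 mm.

g ≈ 0.442 mm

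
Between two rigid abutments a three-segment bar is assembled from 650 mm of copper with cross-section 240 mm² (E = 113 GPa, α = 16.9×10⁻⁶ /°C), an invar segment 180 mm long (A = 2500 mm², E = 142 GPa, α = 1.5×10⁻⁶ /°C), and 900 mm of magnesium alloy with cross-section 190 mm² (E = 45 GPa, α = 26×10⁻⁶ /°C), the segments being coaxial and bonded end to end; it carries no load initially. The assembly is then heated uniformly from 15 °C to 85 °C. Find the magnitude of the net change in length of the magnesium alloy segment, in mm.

|ΔL| ≈ 0.33 mm

With the walls removed the bar would change length by δ_free = Σ αᵢΔT Lᵢ = 16.9×10⁻⁶×70×650 + 1.5×10⁻⁶×70×180 + 26×10⁻⁶×70×900 = 2.426 mm.
The rigid supports impose zero overall length change; the single axial force P common to all segments must satisfy P Σ Lᵢ/(AᵢEᵢ) = δ_free.
Σ Lᵢ/(AᵢEᵢ) = 650/(240×113×10³) + 180/(2500×142×10³) + 900/(190×45×10³) = 0.0001297 mm/N.
Hence P = δ_free / Σ(L/AE) = 2.426/0.0001297 = 18.7 kN (compressive).
For the magnesium alloy segment, free thermal change = 26×10⁻⁶×70×900 = 1.638 mm and elastic change from P = 18700×900/(190×45×10³) = 1.968 mm; these oppose, so the net change is 0.33 mm (segment shortens).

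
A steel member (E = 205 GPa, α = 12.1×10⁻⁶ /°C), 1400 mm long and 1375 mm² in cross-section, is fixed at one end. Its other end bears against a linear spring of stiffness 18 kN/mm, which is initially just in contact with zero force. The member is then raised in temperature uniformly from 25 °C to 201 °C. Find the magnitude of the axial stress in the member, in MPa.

Free thermal expansion: δ_free = αΔT L = 12.1×10⁻⁶ × 176 × 1400 = 2.981 mm.
With a force P in the spring, the elastic change of the member is PL/(AE) and that of the spring is P/k; compatibility requires their sum to equal δ_free.
So P = δ_free / [L/(AE) + 1/k] = 2.981 / [ 1400/(1375×205×10³) + 1/(18×10³) ].
P = 2.981 / 6.052×10⁻⁵ = 49260 N.
σ = P/A = 49260/1375 = 35.83 MPa.

σ ≈ 35.8 MPa (compressive)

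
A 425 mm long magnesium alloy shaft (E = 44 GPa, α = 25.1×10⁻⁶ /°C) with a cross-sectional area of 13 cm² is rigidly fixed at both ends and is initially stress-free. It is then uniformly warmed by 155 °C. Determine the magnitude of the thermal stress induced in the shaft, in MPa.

σ ≈ 171 MPa (compressive)

Because both ends are immovable the net strain is zero, and the suppressed thermal strain is αΔT = 25.1×10⁻⁶ × 155 = 3890.5×10⁻⁶.
σ = EαΔT = 44×10³ × 25.1×10⁻⁶ × 155 = 171.2 MPa (compressive; the shaft is trying to expand).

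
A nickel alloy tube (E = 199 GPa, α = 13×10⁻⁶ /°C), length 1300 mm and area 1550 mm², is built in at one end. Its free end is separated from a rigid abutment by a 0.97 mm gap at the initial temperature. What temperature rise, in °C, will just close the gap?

ΔT ≈ 57.4 °C

The gap closes when αΔT L = 0.97 mm, since the tube is still unstressed at that instant.
So ΔT = g/(αL) = 0.97/(13×10⁻⁶ × 1300) = 57.4 °C.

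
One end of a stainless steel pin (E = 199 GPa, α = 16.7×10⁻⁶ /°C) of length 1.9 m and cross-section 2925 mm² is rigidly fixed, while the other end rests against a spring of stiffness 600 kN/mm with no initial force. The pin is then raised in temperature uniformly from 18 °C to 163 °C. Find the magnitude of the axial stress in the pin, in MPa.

σ ≈ 319 MPa (compressive)

If the spring were absent the pin would lengthen by αΔT L = 16.7×10⁻⁶ × 145 × 1900 = 4.601 mm.
Let P be the compressive force at the spring. The pin shortens elastically by PL/(AE) and the spring compresses by P/k; together these equal δ_free.
So P = δ_free / [L/(AE) + 1/k] = 4.601 / [ 1900/(2925×199×10³) + 1/(600×10³) ].
P = 4.601 / 4.931×10⁻⁶ = 933100 N.
σ = P/A = 933100/2925 = 319 MPa.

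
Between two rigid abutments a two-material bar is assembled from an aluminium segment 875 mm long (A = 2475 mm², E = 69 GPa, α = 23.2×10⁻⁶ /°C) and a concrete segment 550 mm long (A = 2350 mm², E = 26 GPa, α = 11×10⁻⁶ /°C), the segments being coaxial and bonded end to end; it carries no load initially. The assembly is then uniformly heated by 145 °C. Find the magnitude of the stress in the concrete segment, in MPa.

σ ≈ 115 MPa (compressive)

With the walls removed the bar would change length by δ_free = Σ αᵢΔT Lᵢ = 23.2×10⁻⁶×145×875 + 11×10⁻⁶×145×550 = 3.821 mm.
Since the ends are fixed, an axial force P builds up, equal in every segment, with P · Σ Lᵢ/(AᵢEᵢ) = δ_free.
Σ Lᵢ/(AᵢEᵢ) = 875/(2475×69×10³) + 550/(2350×26×10³) = 1.413×10⁻⁵ mm/N.
Hence P = δ_free / Σ(L/AE) = 3.821/1.413×10⁻⁵ = 270.5 kN (compressive).
σ_{concrete} = P / A = 270500 / 2350 = 115.1 MPa.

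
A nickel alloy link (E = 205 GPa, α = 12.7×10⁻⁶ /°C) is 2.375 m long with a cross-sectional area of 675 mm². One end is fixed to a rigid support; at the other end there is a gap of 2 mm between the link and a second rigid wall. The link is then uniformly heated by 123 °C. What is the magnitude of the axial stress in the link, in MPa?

σ ≈ 148 MPa (compressive)

Free thermal elongation = αΔT L = 12.7×10⁻⁶ × 123 × 2375 = 3.71 mm.
This exceeds the 2 mm gap, so the wall pushes back. The portion of expansion that must be recovered elastically is δ_free − gap = 3.71 − 2 = 1.71 mm.
So σ = E(δ_free − g)/L = 205×10³ × 1.71/2375 = 147.6 MPa.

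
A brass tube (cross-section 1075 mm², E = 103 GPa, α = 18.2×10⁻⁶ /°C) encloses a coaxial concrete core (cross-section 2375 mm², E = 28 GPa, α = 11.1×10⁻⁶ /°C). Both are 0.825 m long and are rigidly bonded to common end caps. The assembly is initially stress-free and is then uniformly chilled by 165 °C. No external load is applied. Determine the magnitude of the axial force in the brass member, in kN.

P ≈ 48.7 kN (tensile in the brass)

Both members must finish at the same length. With the larger α, the brass tends to over-contract; the plates restrain it, putting the brass in tension and the concrete in compression. With no external load the two internal forces are equal and opposite, magnitude P.
Compatibility of the two members (thermal + elastic change equal): (α₁ − α₂)ΔT = P·[1/(A₁E₁) + 1/(A₂E₂)].
|α₁ − α₂|·ΔT = 7.1×10⁻⁶ × 165 = 0.001171.
1/(A₁E₁) + 1/(A₂E₂) = 1/(1075×103×10³) + 1/(2375×28×10³) = 2.407×10⁻⁸ N⁻¹.
So P = 0.001171 / 2.407×10⁻⁸ = 48.67 kN.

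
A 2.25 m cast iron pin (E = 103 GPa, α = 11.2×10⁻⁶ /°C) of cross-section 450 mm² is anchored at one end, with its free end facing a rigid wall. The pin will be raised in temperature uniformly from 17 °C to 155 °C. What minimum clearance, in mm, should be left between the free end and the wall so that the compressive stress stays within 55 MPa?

Free expansion if unrestrained: δ_free = αΔT L = 11.2×10⁻⁶ × 138 × 2250 = 3.478 mm.
At the allowable stress the elastic shortening the wall may impose is σL/E = 55 × 2250 / (103×10³) = 1.201 mm.
The gap must absorb the remainder: g_min = 3.478 − 1.201 = 2.276 mm.

g ≈ 2.28 mm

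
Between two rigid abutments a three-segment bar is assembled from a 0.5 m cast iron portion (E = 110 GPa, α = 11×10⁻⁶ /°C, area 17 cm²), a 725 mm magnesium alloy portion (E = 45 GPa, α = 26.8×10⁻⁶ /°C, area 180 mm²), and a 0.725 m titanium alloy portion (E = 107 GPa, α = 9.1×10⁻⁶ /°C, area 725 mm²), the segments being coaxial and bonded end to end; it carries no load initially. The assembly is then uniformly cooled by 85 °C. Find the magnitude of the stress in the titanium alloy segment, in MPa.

If the supports were absent, the total length change would be Σ αᵢΔT Lᵢ = 11×10⁻⁶×85×500 + 26.8×10⁻⁶×85×725 + 9.1×10⁻⁶×85×725 = 2.68 mm.
The rigid supports impose zero overall length change; the single axial force P common to all segments must satisfy P Σ Lᵢ/(AᵢEᵢ) = δ_free.
Σ Lᵢ/(AᵢEᵢ) = 500/(1700×110×10³) + 725/(180×45×10³) + 725/(725×107×10³) = 0.0001015 mm/N.
Hence P = δ_free / Σ(L/AE) = 2.68/0.0001015 = 26.4 kN (tensile).
σ_{titanium alloy} = P / A = 26400 / 725 = 36.41 MPa.

σ ≈ 36.4 MPa (tensile)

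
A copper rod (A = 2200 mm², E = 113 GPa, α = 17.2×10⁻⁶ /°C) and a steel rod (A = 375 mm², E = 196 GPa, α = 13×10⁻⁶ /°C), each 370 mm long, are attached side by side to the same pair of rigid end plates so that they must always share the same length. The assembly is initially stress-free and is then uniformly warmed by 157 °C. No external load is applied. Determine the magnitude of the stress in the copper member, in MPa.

The copper has the larger α, so on heating it would change length more than the steel if both were free. The rigid plates force a common final length, so the copper is put into compression and the steel into tension, with equal and opposite forces P (no external load).
Compatibility of the two members (thermal + elastic change equal): (α₁ − α₂)ΔT = P·[1/(A₁E₁) + 1/(A₂E₂)].
|α₁ − α₂|·ΔT = 4.2×10⁻⁶ × 157 = 0.0006594.
1/(A₁E₁) + 1/(A₂E₂) = 1/(2200×113×10³) + 1/(375×196×10³) = 1.763×10⁻⁸ N⁻¹.
P = 0.0006594 / 1.763×10⁻⁸ = 37410 N = 37.41 kN.
σ_{copper} = P/A₁ = 37410/2200 = 17 MPa, compressive.

σ ≈ 17 MPa (compressive)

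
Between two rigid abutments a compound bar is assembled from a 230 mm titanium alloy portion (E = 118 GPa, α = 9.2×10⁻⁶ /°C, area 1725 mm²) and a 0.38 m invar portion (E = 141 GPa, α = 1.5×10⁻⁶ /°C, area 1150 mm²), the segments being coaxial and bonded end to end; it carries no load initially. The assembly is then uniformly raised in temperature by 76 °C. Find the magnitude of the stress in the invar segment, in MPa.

σ ≈ 51.1 MPa (compressive)

Free thermal expansion of the whole bar: Σ αᵢΔT Lᵢ = 9.2×10⁻⁶×76×230 + 1.5×10⁻⁶×76×380 = 0.2041 mm.
The rigid supports impose zero overall length change; the single axial force P common to all segments must satisfy P Σ Lᵢ/(AᵢEᵢ) = δ_free.
Σ Lᵢ/(AᵢEᵢ) = 230/(1725×118×10³) + 380/(1150×141×10³) = 3.473×10⁻⁶ mm/N.
Hence P = δ_free / Σ(L/AE) = 0.2041/3.473×10⁻⁶ = 58.77 kN (compressive).
σ_{invar} = P / A = 58770 / 1150 = 51.1 MPa.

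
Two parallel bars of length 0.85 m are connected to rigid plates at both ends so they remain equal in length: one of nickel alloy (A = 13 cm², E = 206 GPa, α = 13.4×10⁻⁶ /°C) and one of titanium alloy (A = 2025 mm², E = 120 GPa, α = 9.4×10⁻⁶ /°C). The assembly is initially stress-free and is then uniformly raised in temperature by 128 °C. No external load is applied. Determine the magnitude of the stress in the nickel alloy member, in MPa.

The nickel alloy has the larger α, so on heating it would change length more than the titanium alloy if both were free. The rigid plates force a common final length, so the nickel alloy is put into compression and the titanium alloy into tension, with equal and opposite forces P (no external load).
Equating the net (thermal + elastic) strains gives |α₁ − α₂|·ΔT = P·[1/(A₁E₁) + 1/(A₂E₂)].
|α₁ − α₂|·ΔT = 4×10⁻⁶ × 128 = 0.000512.
1/(A₁E₁) + 1/(A₂E₂) = 1/(1300×206×10³) + 1/(2025×120×10³) = 7.849×10⁻⁹ N⁻¹.
P = 0.000512 / 7.849×10⁻⁹ = 65230 N = 65.23 kN.
σ_{nickel alloy} = P/A₁ = 65230/1300 = 50.18 MPa, compressive.

σ ≈ 50.2 MPa (compressive)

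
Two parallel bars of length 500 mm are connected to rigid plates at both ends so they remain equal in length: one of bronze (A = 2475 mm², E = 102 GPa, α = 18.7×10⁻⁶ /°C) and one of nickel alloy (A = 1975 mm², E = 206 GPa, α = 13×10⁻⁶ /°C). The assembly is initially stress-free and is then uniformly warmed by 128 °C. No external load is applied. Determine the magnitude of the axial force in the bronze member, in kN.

P ≈ 114 kN (compressive in the bronze)

The bronze has the larger α, so on heating it would change length more than the nickel alloy if both were free. The rigid plates force a common final length, so the bronze is put into compression and the nickel alloy into tension, with equal and opposite forces P (no external load).
Equating the net (thermal + elastic) strains gives |α₁ − α₂|·ΔT = P·[1/(A₁E₁) + 1/(A₂E₂)].
|α₁ − α₂|·ΔT = 5.7×10⁻⁶ × 128 = 0.0007296.
1/(A₁E₁) + 1/(A₂E₂) = 1/(2475×102×10³) + 1/(1975×206×10³) = 6.419×10⁻⁹ N⁻¹.
P = 0.0007296 / 6.419×10⁻⁹ = 113700 N = 113.7 kN.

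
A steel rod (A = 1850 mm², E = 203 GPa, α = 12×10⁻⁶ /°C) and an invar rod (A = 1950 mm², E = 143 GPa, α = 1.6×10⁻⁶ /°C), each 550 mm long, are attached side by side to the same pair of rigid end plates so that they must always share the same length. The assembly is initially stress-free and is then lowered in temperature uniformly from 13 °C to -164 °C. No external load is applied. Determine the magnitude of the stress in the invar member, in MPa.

σ ≈ 151 MPa (compressive)

The steel has the larger α, so on cooling it would change length more than the invar if both were free. The rigid plates force a common final length, so the steel is put into tension and the invar into compression, with equal and opposite forces P (no external load).
Setting the final lengths equal and cancelling L: (α₁ − α₂)ΔT = P/(A₁E₁) + P/(A₂E₂).
|α₁ − α₂|·ΔT = 10.4×10⁻⁶ × 177 = 0.001841.
1/(A₁E₁) + 1/(A₂E₂) = 1/(1850×203×10³) + 1/(1950×143×10³) = 6.249×10⁻⁹ N⁻¹.
So P = 0.001841 / 6.249×10⁻⁹ = 294.6 kN.
σ_{invar} = P/A₂ = 294600/1950 = 151.1 MPa, compressive.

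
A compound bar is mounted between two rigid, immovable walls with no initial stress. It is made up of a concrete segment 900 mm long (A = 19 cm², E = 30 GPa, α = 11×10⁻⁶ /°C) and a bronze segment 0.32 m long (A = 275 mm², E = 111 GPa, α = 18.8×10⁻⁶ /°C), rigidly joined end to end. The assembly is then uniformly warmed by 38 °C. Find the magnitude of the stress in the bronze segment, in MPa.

If the supports were absent, the total length change would be Σ αᵢΔT Lᵢ = 11×10⁻⁶×38×900 + 18.8×10⁻⁶×38×320 = 0.6048 mm.
The rigid supports impose zero overall length change; the single axial force P common to all segments must satisfy P Σ Lᵢ/(AᵢEᵢ) = δ_free.
The series flexibility is Σ Lᵢ/(AᵢEᵢ) = 900/(1900×30×10³) + 320/(275×111×10³) = 2.627×10⁻⁵ mm/N.
So P = 0.6048 / 2.627×10⁻⁵ = 23.02 kN, compressive.
σ_{bronze} = P / A = 23020 / 275 = 83.71 MPa.

σ ≈ 83.7 MPa (compressive)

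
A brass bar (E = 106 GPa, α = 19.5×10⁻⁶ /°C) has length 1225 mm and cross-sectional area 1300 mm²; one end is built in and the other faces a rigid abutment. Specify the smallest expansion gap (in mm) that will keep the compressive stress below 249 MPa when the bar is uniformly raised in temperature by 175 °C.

g ≈ 1.3 mm

With no wall the bar would lengthen by αΔT L = 19.5×10⁻⁶ × 175 × 1225 = 4.18 mm.
A stress of 249 MPa corresponds to the wall pushing the bar back by σL/E = 249×1225/(106×10³) = 2.878 mm.
The gap must absorb the remainder: g_min = 4.18 − 2.878 = 1.303 mm.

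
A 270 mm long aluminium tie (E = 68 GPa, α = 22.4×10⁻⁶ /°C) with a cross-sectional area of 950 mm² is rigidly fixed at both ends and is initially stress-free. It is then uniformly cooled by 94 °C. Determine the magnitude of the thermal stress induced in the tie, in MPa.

σ ≈ 143 MPa (tensile)

Because both ends are immovable the net strain is zero, and the suppressed thermal strain is αΔT = 22.4×10⁻⁶ × 94 = 2105.6×10⁻⁶.
σ = EαΔT = 68×10³ × 22.4×10⁻⁶ × 94 = 143.2 MPa (tensile; the tie is trying to contract).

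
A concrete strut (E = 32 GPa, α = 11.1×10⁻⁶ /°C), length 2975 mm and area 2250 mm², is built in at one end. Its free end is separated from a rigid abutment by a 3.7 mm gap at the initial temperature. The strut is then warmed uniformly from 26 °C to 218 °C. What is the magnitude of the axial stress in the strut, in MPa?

σ ≈ 28.4 MPa (compressive)

If the wall were absent the strut would grow by αΔT L = 11.1×10⁻⁶ × 192 × 2975 = 6.34 mm.
After closing the 3.7 mm clearance, 6.34 − 3.7 = 2.64 mm of expansion remains to be suppressed by the wall.
So σ = E(δ_free − g)/L = 32×10³ × 2.64/2975 = 28.4 MPa.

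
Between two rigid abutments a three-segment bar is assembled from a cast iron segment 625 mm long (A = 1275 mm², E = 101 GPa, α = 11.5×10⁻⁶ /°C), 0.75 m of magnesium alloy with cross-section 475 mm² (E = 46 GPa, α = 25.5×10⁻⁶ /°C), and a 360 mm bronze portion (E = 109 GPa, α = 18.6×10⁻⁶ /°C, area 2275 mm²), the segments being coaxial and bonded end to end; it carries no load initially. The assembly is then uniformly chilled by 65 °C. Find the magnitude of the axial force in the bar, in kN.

With the walls removed the bar would change length by δ_free = Σ αᵢΔT Lᵢ = 11.5×10⁻⁶×65×625 + 25.5×10⁻⁶×65×750 + 18.6×10⁻⁶×65×360 = 2.146 mm.
The walls prevent any net length change, so an axial force P (same in every segment) develops. Compatibility: P · Σ Lᵢ/(AᵢEᵢ) = δ_free.
Σ Lᵢ/(AᵢEᵢ) = 625/(1275×101×10³) + 750/(475×46×10³) + 360/(2275×109×10³) = 4.063×10⁻⁵ mm/N.
So P = 2.146 / 4.063×10⁻⁵ = 52.81 kN, tensile.

P ≈ 52.8 kN (tensile)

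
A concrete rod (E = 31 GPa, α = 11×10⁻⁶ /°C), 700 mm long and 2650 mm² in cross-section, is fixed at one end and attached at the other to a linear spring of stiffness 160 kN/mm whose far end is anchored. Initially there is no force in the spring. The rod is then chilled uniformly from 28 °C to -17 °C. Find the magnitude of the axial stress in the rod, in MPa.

Free thermal contraction: δ_free = αΔT L = 11×10⁻⁶ × 45 × 700 = 0.3465 mm.
Let P be the tensile force in the spring. The rod extends elastically by PL/(AE) and the spring stretches by P/k; together these equal δ_free.
P [ L/(AE) + 1/k ] = δ_free → P [ 700/(2650×31×10³) + 1/(160×10³) ] = 0.3465.
P = 0.3465 / 1.477×10⁻⁵ = 23460 N.
σ = P/A = 23460/2650 = 8.852 MPa.

σ ≈ 8.85 MPa (tensile)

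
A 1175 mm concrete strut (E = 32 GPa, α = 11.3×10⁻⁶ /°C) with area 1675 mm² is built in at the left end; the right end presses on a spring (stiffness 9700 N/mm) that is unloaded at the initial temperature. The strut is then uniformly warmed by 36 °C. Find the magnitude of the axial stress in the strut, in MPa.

σ ≈ 2.28 MPa (compressive)

If the spring were absent the strut would lengthen by αΔT L = 11.3×10⁻⁶ × 36 × 1175 = 0.478 mm.
With a force P in the spring, the elastic change of the strut is PL/(AE) and that of the spring is P/k; compatibility requires their sum to equal δ_free.
So P = δ_free / [L/(AE) + 1/k] = 0.478 / [ 1175/(1675×32×10³) + 1/(9700) ].
P = 0.478 / 0.000125 = 3823 N.
σ = P/A = 3823/1675 = 2.283 MPa.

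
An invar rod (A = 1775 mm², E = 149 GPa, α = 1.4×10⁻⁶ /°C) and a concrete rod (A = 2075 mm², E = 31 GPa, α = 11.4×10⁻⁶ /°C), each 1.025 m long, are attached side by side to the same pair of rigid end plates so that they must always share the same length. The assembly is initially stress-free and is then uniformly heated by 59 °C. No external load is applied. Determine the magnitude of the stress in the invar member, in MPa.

Both members must finish at the same length. With the larger α, the concrete tends to over-expand; the plates restrain it, putting the concrete in compression and the invar in tension. With no external load the two internal forces are equal and opposite, magnitude P.
Setting the final lengths equal and cancelling L: (α₁ − α₂)ΔT = P/(A₁E₁) + P/(A₂E₂).
|α₁ − α₂|·ΔT = 10×10⁻⁶ × 59 = 0.00059.
1/(A₁E₁) + 1/(A₂E₂) = 1/(1775×149×10³) + 1/(2075×31×10³) = 1.933×10⁻⁸ N⁻¹.
So P = 0.00059 / 1.933×10⁻⁸ = 30.53 kN.
σ_{invar} = P/A₁ = 30530/1775 = 17.2 MPa, tensile.

σ ≈ 17.2 MPa (tensile)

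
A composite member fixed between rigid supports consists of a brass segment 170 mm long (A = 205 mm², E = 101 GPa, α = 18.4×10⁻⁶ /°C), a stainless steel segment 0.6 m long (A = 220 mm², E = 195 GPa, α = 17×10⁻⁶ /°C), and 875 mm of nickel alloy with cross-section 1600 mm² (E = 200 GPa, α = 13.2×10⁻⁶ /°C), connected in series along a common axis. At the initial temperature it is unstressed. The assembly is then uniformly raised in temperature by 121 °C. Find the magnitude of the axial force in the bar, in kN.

If the supports were absent, the total length change would be Σ αᵢΔT Lᵢ = 18.4×10⁻⁶×121×170 + 17×10⁻⁶×121×600 + 13.2×10⁻⁶×121×875 = 3.01 mm.
Since the ends are fixed, an axial force P builds up, equal in every segment, with P · Σ Lᵢ/(AᵢEᵢ) = δ_free.
The series flexibility is Σ Lᵢ/(AᵢEᵢ) = 170/(205×101×10³) + 600/(220×195×10³) + 875/(1600×200×10³) = 2.493×10⁻⁵ mm/N.
So P = 3.01 / 2.493×10⁻⁵ = 120.7 kN, compressive.

P ≈ 121 kN (compressive)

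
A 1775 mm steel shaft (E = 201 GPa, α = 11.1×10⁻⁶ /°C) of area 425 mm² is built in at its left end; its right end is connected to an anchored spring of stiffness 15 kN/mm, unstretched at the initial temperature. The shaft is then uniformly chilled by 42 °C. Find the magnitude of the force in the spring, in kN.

P ≈ 9.46 kN

If the spring were absent the shaft would shorten by αΔT L = 11.1×10⁻⁶ × 42 × 1775 = 0.8275 mm.
With a force P in the spring, the elastic change of the shaft is PL/(AE) and that of the spring is P/k; compatibility requires their sum to equal δ_free.
So P = δ_free / [L/(AE) + 1/k] = 0.8275 / [ 1775/(425×201×10³) + 1/(15×10³) ].
P = 0.8275 / 8.745×10⁻⁵ = 9463 N.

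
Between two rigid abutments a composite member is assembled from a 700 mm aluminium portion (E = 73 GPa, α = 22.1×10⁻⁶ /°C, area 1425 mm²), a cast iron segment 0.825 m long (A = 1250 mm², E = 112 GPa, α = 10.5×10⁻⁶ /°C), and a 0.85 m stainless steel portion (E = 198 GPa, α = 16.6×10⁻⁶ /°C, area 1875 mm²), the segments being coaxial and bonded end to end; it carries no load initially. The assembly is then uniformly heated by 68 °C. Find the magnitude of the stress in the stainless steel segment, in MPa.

σ ≈ 93 MPa (compressive)

Free thermal expansion of the whole bar: Σ αᵢΔT Lᵢ = 22.1×10⁻⁶×68×700 + 10.5×10⁻⁶×68×825 + 16.6×10⁻⁶×68×850 = 2.6 mm.
The walls prevent any net length change, so an axial force P (same in every segment) develops. Compatibility: P · Σ Lᵢ/(AᵢEᵢ) = δ_free.
Σ Lᵢ/(AᵢEᵢ) = 700/(1425×73×10³) + 825/(1250×112×10³) + 850/(1875×198×10³) = 1.491×10⁻⁵ mm/N.
P = 2.6 / 1.491×10⁻⁵ = 174400 N = 174.4 kN, compressive.
σ_{stainless steel} = P / A = 174400 / 1875 = 93.01 MPa.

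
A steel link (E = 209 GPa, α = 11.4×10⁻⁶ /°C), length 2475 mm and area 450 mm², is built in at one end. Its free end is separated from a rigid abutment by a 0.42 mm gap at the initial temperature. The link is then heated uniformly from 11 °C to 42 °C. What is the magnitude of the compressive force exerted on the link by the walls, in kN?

P ≈ 17.3 kN

Unrestrained expansion: δ_free = αΔT L = 11.4×10⁻⁶ × 31 × 2475 = 0.8747 mm.
The gap closes (δ_free > 0.42 mm) and the wall then resists a further 0.8747 − 0.42 = 0.4547 mm of expansion.
That suppressed elongation corresponds to σ = E·Δ/L = 209×10³ × 0.4547/2475 = 38.39 MPa.
Force on the wall = σA = 38.39 × 450 mm² = 17.28 kN.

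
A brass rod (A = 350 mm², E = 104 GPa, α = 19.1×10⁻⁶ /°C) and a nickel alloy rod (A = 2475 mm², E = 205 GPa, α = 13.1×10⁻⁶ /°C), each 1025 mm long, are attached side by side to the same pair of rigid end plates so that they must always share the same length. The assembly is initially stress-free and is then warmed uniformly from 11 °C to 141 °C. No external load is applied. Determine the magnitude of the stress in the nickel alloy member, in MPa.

Equilibrium of a rigid end plate with no external load gives equal and opposite internal forces ±P in the two members. Since α_{brass} > α_{nickel alloy}, heating drives the brass into compression and the nickel alloy into tension.
Setting the final lengths equal and cancelling L: (α₁ − α₂)ΔT = P/(A₁E₁) + P/(A₂E₂).
|α₁ − α₂|·ΔT = 6×10⁻⁶ × 130 = 0.00078.
1/(A₁E₁) + 1/(A₂E₂) = 1/(350×104×10³) + 1/(2475×205×10³) = 2.944×10⁻⁸ N⁻¹.
P = 0.00078 / 2.944×10⁻⁸ = 26490 N = 26.49 kN.
σ_{nickel alloy} = P/A₂ = 26490/2475 = 10.7 MPa, tensile.

σ ≈ 10.7 MPa (tensile)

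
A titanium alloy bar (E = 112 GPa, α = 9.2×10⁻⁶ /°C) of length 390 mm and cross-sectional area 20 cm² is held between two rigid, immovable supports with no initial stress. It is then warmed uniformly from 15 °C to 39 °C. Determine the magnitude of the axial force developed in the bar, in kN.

P ≈ 49.5 kN (compressive)

With zero net strain, σ = E·αΔT = 112 GPa × 9.2×10⁻⁶ × 24 = 24.73 MPa.
P = AEαΔT = 2000 × 112×10³ × 9.2×10⁻⁶ × 24 = 49.46 kN (compressive).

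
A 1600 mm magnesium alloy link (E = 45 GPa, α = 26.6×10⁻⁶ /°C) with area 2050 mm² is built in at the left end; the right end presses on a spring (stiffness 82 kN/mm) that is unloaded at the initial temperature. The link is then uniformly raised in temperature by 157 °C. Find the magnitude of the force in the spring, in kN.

P ≈ 226 kN

If the spring were absent the link would lengthen by αΔT L = 26.6×10⁻⁶ × 157 × 1600 = 6.682 mm.
Let P be the compressive force at the spring. The link shortens elastically by PL/(AE) and the spring compresses by P/k; together these equal δ_free.
So P = δ_free / [L/(AE) + 1/k] = 6.682 / [ 1600/(2050×45×10³) + 1/(82×10³) ].
P = 6.682 / 2.954×10⁻⁵ = 226200 N.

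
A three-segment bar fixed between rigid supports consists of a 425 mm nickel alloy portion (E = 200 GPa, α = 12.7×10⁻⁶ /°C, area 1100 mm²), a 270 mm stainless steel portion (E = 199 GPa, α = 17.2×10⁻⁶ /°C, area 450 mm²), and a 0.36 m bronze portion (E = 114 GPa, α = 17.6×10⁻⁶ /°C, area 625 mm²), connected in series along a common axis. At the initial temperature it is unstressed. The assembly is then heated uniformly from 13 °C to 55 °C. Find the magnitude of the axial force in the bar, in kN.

Free thermal expansion of the whole bar: Σ αᵢΔT Lᵢ = 12.7×10⁻⁶×42×425 + 17.2×10⁻⁶×42×270 + 17.6×10⁻⁶×42×360 = 0.6879 mm.
The walls prevent any net length change, so an axial force P (same in every segment) develops. Compatibility: P · Σ Lᵢ/(AᵢEᵢ) = δ_free.
The series flexibility is Σ Lᵢ/(AᵢEᵢ) = 425/(1100×200×10³) + 270/(450×199×10³) + 360/(625×114×10³) = 1×10⁻⁵ mm/N.
P = 0.6879 / 1×10⁻⁵ = 68790 N = 68.79 kN, compressive.

P ≈ 68.8 kN (compressive)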